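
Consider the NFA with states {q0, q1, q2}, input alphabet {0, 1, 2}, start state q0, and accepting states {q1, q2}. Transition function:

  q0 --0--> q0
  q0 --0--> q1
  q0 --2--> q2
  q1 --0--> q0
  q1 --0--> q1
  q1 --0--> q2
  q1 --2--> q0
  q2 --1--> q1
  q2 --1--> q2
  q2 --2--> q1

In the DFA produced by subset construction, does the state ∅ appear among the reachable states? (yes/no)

Start state of the DFA: {q0}.
{q0} --0--> {q0, q1}  [new]
{q0} --1--> ∅  [new]
{q0} --2--> {q2}  [new]
{q0, q1} --0--> {q0, q1, q2}  [new]
{q0, q1} --1--> ∅  [seen]
{q0, q1} --2--> {q0, q2}  [new]
∅ --0--> ∅  [seen]
∅ --1--> ∅  [seen]
∅ --2--> ∅  [seen]
{q2} --0--> ∅  [seen]
{q2} --1--> {q1, q2}  [new]
{q2} --2--> {q1}  [new]
{q0, q1, q2} --0--> {q0, q1, q2}  [seen]
{q0, q1, q2} --1--> {q1, q2}  [seen]
{q0, q1, q2} --2--> {q0, q1, q2}  [seen]
{q0, q2} --0--> {q0, q1}  [seen]
{q0, q2} --1--> {q1, q2}  [seen]
{q0, q2} --2--> {q1, q2}  [seen]
{q1, q2} --0--> {q0, q1, q2}  [seen]
{q1, q2} --1--> {q1, q2}  [seen]
{q1, q2} --2--> {q0, q1}  [seen]
{q1} --0--> {q0, q1, q2}  [seen]
{q1} --1--> ∅  [seen]
{q1} --2--> {q0}  [seen]
Reachable DFA states: {q0}, {q0, q1}, ∅, {q2}, {q0, q1, q2}, {q0, q2}, {q1, q2}, {q1}.
∅ is among them.

yes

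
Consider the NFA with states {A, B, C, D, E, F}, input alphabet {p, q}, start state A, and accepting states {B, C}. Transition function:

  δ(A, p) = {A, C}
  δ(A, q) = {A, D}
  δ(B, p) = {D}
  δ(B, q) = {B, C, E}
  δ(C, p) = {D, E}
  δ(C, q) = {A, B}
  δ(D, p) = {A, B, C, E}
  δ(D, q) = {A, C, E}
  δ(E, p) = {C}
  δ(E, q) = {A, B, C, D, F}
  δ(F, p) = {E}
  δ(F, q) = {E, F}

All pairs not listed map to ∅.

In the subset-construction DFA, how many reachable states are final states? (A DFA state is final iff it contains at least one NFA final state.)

6

Start state of the DFA: {A}.
{A} --p--> {A, C}  [new]
{A} --q--> {A, D}  [new]
{A, C} --p--> {A, C, D, E}  [new]
{A, C} --q--> {A, B, D}  [new]
{A, D} --p--> {A, B, C, E}  [new]
{A, D} --q--> {A, C, D, E}  [seen]
{A, C, D, E} --p--> {A, B, C, D, E}  [new]
{A, C, D, E} --q--> {A, B, C, D, E, F}  [new]
{A, B, D} --p--> {A, B, C, D, E}  [seen]
{A, B, D} --q--> {A, B, C, D, E}  [seen]
{A, B, C, E} --p--> {A, C, D, E}  [seen]
{A, B, C, E} --q--> {A, B, C, D, E, F}  [seen]
{A, B, C, D, E} --p--> {A, B, C, D, E}  [seen]
{A, B, C, D, E} --q--> {A, B, C, D, E, F}  [seen]
{A, B, C, D, E, F} --p--> {A, B, C, D, E}  [seen]
{A, B, C, D, E, F} --q--> {A, B, C, D, E, F}  [seen]
Reachable DFA states: {A}, {A, C}, {A, D}, {A, C, D, E}, {A, B, D}, {A, B, C, E}, {A, B, C, D, E}, {A, B, C, D, E, F}.
Accepting DFA states (contain an NFA accepting state): {A, C}, {A, C, D, E}, {A, B, D}, {A, B, C, E}, {A, B, C, D, E}, {A, B, C, D, E, F}.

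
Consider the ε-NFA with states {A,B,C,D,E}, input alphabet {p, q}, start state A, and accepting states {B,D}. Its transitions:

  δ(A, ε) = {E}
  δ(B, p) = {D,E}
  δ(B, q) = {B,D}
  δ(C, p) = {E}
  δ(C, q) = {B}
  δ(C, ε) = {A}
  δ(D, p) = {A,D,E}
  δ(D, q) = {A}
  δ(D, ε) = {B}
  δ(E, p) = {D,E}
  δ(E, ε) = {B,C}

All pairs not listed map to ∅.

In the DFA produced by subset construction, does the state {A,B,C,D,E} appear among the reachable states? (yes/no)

Start state of the DFA: {A,B,C,E} (ε-closure of the NFA start).
{A,B,C,E} --p--> {A,B,C,D,E}  [new]
{A,B,C,E} --q--> {B,D}  [new]
{A,B,C,D,E} --p--> {A,B,C,D,E}  [seen]
{A,B,C,D,E} --q--> {A,B,C,D,E}  [seen]
{B,D} --p--> {A,B,C,D,E}  [seen]
{B,D} --q--> {A,B,C,D,E}  [seen]
Reachable DFA states: {A,B,C,E}, {A,B,C,D,E}, {B,D}.
{A,B,C,D,E} is among them.

yes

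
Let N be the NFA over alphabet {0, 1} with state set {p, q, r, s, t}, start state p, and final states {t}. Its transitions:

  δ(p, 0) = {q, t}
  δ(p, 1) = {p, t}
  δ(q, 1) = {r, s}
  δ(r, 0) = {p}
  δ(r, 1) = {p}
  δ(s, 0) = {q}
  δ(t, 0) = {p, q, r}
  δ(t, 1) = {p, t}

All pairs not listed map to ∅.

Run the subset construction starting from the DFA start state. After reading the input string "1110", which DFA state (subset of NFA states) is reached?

Start: {p}.
δ(p,1) = {p, t}.
Union: {p, t}.
After 1: {p, t}.
δ(p,1) = {p, t}; δ(t,1) = {p, t}.
Union: {p, t}.
After 1: {p, t}.
δ(p,1) = {p, t}; δ(t,1) = {p, t}.
Union: {p, t}.
After 1: {p, t}.
δ(p,0) = {q, t}; δ(t,0) = {p, q, r}.
Union: {p, q, r, t}.
After 0: {p, q, r, t}.

{p, q, r, t}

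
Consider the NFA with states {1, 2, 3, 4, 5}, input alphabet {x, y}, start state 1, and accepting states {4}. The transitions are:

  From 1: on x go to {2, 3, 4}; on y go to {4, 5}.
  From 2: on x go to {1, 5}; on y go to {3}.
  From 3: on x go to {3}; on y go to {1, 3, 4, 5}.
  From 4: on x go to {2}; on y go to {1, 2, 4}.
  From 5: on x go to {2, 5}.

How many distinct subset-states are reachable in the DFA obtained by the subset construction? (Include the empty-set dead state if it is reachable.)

Start state of the DFA: {1}.
{1} --x--> {2, 3, 4}  [new]
{1} --y--> {4, 5}  [new]
{2, 3, 4} --x--> {1, 2, 3, 5}  [new]
{2, 3, 4} --y--> {1, 2, 3, 4, 5}  [new]
{4, 5} --x--> {2, 5}  [new]
{4, 5} --y--> {1, 2, 4}  [new]
{1, 2, 3, 5} --x--> {1, 2, 3, 4, 5}  [seen]
{1, 2, 3, 5} --y--> {1, 3, 4, 5}  [new]
{1, 2, 3, 4, 5} --x--> {1, 2, 3, 4, 5}  [seen]
{1, 2, 3, 4, 5} --y--> {1, 2, 3, 4, 5}  [seen]
{2, 5} --x--> {1, 2, 5}  [new]
{2, 5} --y--> {3}  [new]
{1, 2, 4} --x--> {1, 2, 3, 4, 5}  [seen]
{1, 2, 4} --y--> {1, 2, 3, 4, 5}  [seen]
{1, 3, 4, 5} --x--> {2, 3, 4, 5}  [new]
{1, 3, 4, 5} --y--> {1, 2, 3, 4, 5}  [seen]
{1, 2, 5} --x--> {1, 2, 3, 4, 5}  [seen]
{1, 2, 5} --y--> {3, 4, 5}  [new]
{3} --x--> {3}  [seen]
{3} --y--> {1, 3, 4, 5}  [seen]
{2, 3, 4, 5} --x--> {1, 2, 3, 5}  [seen]
{2, 3, 4, 5} --y--> {1, 2, 3, 4, 5}  [seen]
{3, 4, 5} --x--> {2, 3, 5}  [new]
{3, 4, 5} --y--> {1, 2, 3, 4, 5}  [seen]
{2, 3, 5} --x--> {1, 2, 3, 5}  [seen]
{2, 3, 5} --y--> {1, 3, 4, 5}  [seen]
Reachable DFA states: {1}, {2, 3, 4}, {4, 5}, {1, 2, 3, 5}, {1, 2, 3, 4, 5}, {2, 5}, {1, 2, 4}, {1, 3, 4, 5}, {1, 2, 5}, {3}, {2, 3, 4, 5}, {3, 4, 5}, {2, 3, 5}.

13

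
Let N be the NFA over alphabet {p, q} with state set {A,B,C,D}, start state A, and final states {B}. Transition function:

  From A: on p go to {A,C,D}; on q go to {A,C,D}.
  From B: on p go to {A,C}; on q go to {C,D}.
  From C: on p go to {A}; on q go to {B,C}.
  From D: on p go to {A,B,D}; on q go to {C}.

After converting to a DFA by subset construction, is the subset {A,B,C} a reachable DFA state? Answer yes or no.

Start state of the DFA: {A}.
{A} --p--> {A,C,D}  [new]
{A} --q--> {A,C,D}  [seen]
{A,C,D} --p--> {A,B,C,D}  [new]
{A,C,D} --q--> {A,B,C,D}  [seen]
{A,B,C,D} --p--> {A,B,C,D}  [seen]
{A,B,C,D} --q--> {A,B,C,D}  [seen]
Reachable DFA states: {A}, {A,C,D}, {A,B,C,D}.
{A,B,C} is not among them.

no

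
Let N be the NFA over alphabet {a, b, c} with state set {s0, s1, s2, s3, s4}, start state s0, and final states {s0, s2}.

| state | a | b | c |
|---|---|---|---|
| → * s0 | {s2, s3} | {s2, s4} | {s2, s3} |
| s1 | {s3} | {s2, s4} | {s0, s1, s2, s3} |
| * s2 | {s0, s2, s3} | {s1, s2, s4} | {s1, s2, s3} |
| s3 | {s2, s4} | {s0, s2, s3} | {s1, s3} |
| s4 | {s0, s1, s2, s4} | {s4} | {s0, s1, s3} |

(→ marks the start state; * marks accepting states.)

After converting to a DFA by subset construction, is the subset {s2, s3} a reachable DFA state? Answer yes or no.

Start state of the DFA: {s0}.
{s0} --a--> {s2, s3}  [new]
{s0} --b--> {s2, s4}  [new]
{s0} --c--> {s2, s3}  [seen]
{s2, s3} --a--> {s0, s2, s3, s4}  [new]
{s2, s3} --b--> {s0, s1, s2, s3, s4}  [new]
{s2, s3} --c--> {s1, s2, s3}  [new]
{s2, s4} --a--> {s0, s1, s2, s3, s4}  [seen]
{s2, s4} --b--> {s1, s2, s4}  [new]
{s2, s4} --c--> {s0, s1, s2, s3}  [new]
{s0, s2, s3, s4} --a--> {s0, s1, s2, s3, s4}  [seen]
{s0, s2, s3, s4} --b--> {s0, s1, s2, s3, s4}  [seen]
{s0, s2, s3, s4} --c--> {s0, s1, s2, s3}  [seen]
{s0, s1, s2, s3, s4} --a--> {s0, s1, s2, s3, s4}  [seen]
{s0, s1, s2, s3, s4} --b--> {s0, s1, s2, s3, s4}  [seen]
{s0, s1, s2, s3, s4} --c--> {s0, s1, s2, s3}  [seen]
{s1, s2, s3} --a--> {s0, s2, s3, s4}  [seen]
{s1, s2, s3} --b--> {s0, s1, s2, s3, s4}  [seen]
{s1, s2, s3} --c--> {s0, s1, s2, s3}  [seen]
{s1, s2, s4} --a--> {s0, s1, s2, s3, s4}  [seen]
{s1, s2, s4} --b--> {s1, s2, s4}  [seen]
{s1, s2, s4} --c--> {s0, s1, s2, s3}  [seen]
{s0, s1, s2, s3} --a--> {s0, s2, s3, s4}  [seen]
{s0, s1, s2, s3} --b--> {s0, s1, s2, s3, s4}  [seen]
{s0, s1, s2, s3} --c--> {s0, s1, s2, s3}  [seen]
Reachable DFA states: {s0}, {s2, s3}, {s2, s4}, {s0, s2, s3, s4}, {s0, s1, s2, s3, s4}, {s1, s2, s3}, {s1, s2, s4}, {s0, s1, s2, s3}.
{s2, s3} is among them.

yes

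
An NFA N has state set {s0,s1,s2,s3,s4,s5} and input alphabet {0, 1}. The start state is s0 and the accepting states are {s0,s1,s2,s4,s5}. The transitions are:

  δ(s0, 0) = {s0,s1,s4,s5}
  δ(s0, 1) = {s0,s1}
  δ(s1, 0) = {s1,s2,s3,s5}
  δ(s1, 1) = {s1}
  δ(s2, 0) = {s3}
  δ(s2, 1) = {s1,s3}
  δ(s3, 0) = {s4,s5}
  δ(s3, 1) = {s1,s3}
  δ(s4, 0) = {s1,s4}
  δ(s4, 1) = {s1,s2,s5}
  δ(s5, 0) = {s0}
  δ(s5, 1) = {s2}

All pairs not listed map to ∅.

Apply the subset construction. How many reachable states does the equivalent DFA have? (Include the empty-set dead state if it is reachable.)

8

Start state of the DFA: {s0}.
{s0} --0--> {s0,s1,s4,s5}  [new]
{s0} --1--> {s0,s1}  [new]
{s0,s1,s4,s5} --0--> {s0,s1,s2,s3,s4,s5}  [new]
{s0,s1,s4,s5} --1--> {s0,s1,s2,s5}  [new]
{s0,s1} --0--> {s0,s1,s2,s3,s4,s5}  [seen]
{s0,s1} --1--> {s0,s1}  [seen]
{s0,s1,s2,s3,s4,s5} --0--> {s0,s1,s2,s3,s4,s5}  [seen]
{s0,s1,s2,s3,s4,s5} --1--> {s0,s1,s2,s3,s5}  [new]
{s0,s1,s2,s5} --0--> {s0,s1,s2,s3,s4,s5}  [seen]
{s0,s1,s2,s5} --1--> {s0,s1,s2,s3}  [new]
{s0,s1,s2,s3,s5} --0--> {s0,s1,s2,s3,s4,s5}  [seen]
{s0,s1,s2,s3,s5} --1--> {s0,s1,s2,s3}  [seen]
{s0,s1,s2,s3} --0--> {s0,s1,s2,s3,s4,s5}  [seen]
{s0,s1,s2,s3} --1--> {s0,s1,s3}  [new]
{s0,s1,s3} --0--> {s0,s1,s2,s3,s4,s5}  [seen]
{s0,s1,s3} --1--> {s0,s1,s3}  [seen]
Reachable DFA states: {s0}, {s0,s1,s4,s5}, {s0,s1}, {s0,s1,s2,s3,s4,s5}, {s0,s1,s2,s5}, {s0,s1,s2,s3,s5}, {s0,s1,s2,s3}, {s0,s1,s3}.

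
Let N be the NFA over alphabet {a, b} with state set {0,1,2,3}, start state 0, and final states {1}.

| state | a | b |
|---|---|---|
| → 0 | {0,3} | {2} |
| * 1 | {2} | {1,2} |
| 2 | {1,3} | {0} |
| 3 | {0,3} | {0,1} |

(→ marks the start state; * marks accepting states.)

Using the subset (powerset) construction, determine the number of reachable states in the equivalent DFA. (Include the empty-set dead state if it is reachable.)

Start state of the DFA: {0}.
{0} --a--> {0,3}  [new]
{0} --b--> {2}  [new]
{0,3} --a--> {0,3}  [seen]
{0,3} --b--> {0,1,2}  [new]
{2} --a--> {1,3}  [new]
{2} --b--> {0}  [seen]
{0,1,2} --a--> {0,1,2,3}  [new]
{0,1,2} --b--> {0,1,2}  [seen]
{1,3} --a--> {0,2,3}  [new]
{1,3} --b--> {0,1,2}  [seen]
{0,1,2,3} --a--> {0,1,2,3}  [seen]
{0,1,2,3} --b--> {0,1,2}  [seen]
{0,2,3} --a--> {0,1,3}  [new]
{0,2,3} --b--> {0,1,2}  [seen]
{0,1,3} --a--> {0,2,3}  [seen]
{0,1,3} --b--> {0,1,2}  [seen]
Reachable DFA states: {0}, {0,3}, {2}, {0,1,2}, {1,3}, {0,1,2,3}, {0,2,3}, {0,1,3}.

8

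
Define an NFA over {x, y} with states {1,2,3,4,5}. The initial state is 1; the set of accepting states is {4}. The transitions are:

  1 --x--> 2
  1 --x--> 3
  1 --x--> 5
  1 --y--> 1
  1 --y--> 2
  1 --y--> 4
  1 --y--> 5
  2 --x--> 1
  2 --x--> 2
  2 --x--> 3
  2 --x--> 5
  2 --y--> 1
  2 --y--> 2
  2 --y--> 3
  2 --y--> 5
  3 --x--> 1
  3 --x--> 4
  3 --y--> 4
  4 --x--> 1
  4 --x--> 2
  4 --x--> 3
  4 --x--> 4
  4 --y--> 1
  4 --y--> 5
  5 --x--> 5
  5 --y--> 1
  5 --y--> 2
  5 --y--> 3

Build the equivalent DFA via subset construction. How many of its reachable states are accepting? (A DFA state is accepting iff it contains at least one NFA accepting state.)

2

Start state of the DFA: {1}.
{1} --x--> {2,3,5}  [new]
{1} --y--> {1,2,4,5}  [new]
{2,3,5} --x--> {1,2,3,4,5}  [new]
{2,3,5} --y--> {1,2,3,4,5}  [seen]
{1,2,4,5} --x--> {1,2,3,4,5}  [seen]
{1,2,4,5} --y--> {1,2,3,4,5}  [seen]
{1,2,3,4,5} --x--> {1,2,3,4,5}  [seen]
{1,2,3,4,5} --y--> {1,2,3,4,5}  [seen]
Reachable DFA states: {1}, {2,3,5}, {1,2,4,5}, {1,2,3,4,5}.
Accepting DFA states (contain an NFA accepting state): {1,2,4,5}, {1,2,3,4,5}.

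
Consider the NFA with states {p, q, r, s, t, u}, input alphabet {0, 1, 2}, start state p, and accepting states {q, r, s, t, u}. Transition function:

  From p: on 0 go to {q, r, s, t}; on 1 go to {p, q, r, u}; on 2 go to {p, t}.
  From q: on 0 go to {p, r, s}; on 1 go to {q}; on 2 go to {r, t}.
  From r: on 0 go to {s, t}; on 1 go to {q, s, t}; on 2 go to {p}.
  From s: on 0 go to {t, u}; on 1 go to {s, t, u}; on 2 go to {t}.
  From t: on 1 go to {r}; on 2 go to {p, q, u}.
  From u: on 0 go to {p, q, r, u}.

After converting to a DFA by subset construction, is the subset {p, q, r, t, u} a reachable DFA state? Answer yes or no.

yes

Start state of the DFA: {p}.
{p} --0--> {q, r, s, t}  [new]
{p} --1--> {p, q, r, u}  [new]
{p} --2--> {p, t}  [new]
{q, r, s, t} --0--> {p, r, s, t, u}  [new]
{q, r, s, t} --1--> {q, r, s, t, u}  [new]
{q, r, s, t} --2--> {p, q, r, t, u}  [new]
{p, q, r, u} --0--> {p, q, r, s, t, u}  [new]
{p, q, r, u} --1--> {p, q, r, s, t, u}  [seen]
{p, q, r, u} --2--> {p, r, t}  [new]
{p, t} --0--> {q, r, s, t}  [seen]
{p, t} --1--> {p, q, r, u}  [seen]
{p, t} --2--> {p, q, t, u}  [new]
{p, r, s, t, u} --0--> {p, q, r, s, t, u}  [seen]
{p, r, s, t, u} --1--> {p, q, r, s, t, u}  [seen]
{p, r, s, t, u} --2--> {p, q, t, u}  [seen]
{q, r, s, t, u} --0--> {p, q, r, s, t, u}  [seen]
{q, r, s, t, u} --1--> {q, r, s, t, u}  [seen]
{q, r, s, t, u} --2--> {p, q, r, t, u}  [seen]
{p, q, r, t, u} --0--> {p, q, r, s, t, u}  [seen]
{p, q, r, t, u} --1--> {p, q, r, s, t, u}  [seen]
{p, q, r, t, u} --2--> {p, q, r, t, u}  [seen]
{p, q, r, s, t, u} --0--> {p, q, r, s, t, u}  [seen]
{p, q, r, s, t, u} --1--> {p, q, r, s, t, u}  [seen]
{p, q, r, s, t, u} --2--> {p, q, r, t, u}  [seen]
{p, r, t} --0--> {q, r, s, t}  [seen]
{p, r, t} --1--> {p, q, r, s, t, u}  [seen]
{p, r, t} --2--> {p, q, t, u}  [seen]
{p, q, t, u} --0--> {p, q, r, s, t, u}  [seen]
{p, q, t, u} --1--> {p, q, r, u}  [seen]
{p, q, t, u} --2--> {p, q, r, t, u}  [seen]
Reachable DFA states: {p}, {q, r, s, t}, {p, q, r, u}, {p, t}, {p, r, s, t, u}, {q, r, s, t, u}, {p, q, r, t, u}, {p, q, r, s, t, u}, {p, r, t}, {p, q, t, u}.
{p, q, r, t, u} is among them.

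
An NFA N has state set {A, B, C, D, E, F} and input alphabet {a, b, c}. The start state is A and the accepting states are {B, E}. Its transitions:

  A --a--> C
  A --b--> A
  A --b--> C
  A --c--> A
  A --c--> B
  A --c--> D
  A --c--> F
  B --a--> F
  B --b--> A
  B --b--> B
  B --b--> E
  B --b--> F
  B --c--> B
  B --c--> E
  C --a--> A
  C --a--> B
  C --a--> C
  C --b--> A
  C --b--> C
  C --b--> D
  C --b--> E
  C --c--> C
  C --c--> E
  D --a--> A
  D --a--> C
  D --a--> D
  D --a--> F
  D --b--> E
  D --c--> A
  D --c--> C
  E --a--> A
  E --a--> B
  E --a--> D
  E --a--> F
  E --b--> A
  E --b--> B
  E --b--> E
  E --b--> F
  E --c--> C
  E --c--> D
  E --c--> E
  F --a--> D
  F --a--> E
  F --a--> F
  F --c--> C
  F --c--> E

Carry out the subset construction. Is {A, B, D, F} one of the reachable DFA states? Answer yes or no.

Start state of the DFA: {A}.
{A} --a--> {C}  [new]
{A} --b--> {A, C}  [new]
{A} --c--> {A, B, D, F}  [new]
{C} --a--> {A, B, C}  [new]
{C} --b--> {A, C, D, E}  [new]
{C} --c--> {C, E}  [new]
{A, C} --a--> {A, B, C}  [seen]
{A, C} --b--> {A, C, D, E}  [seen]
{A, C} --c--> {A, B, C, D, E, F}  [new]
{A, B, D, F} --a--> {A, C, D, E, F}  [new]
{A, B, D, F} --b--> {A, B, C, E, F}  [new]
{A, B, D, F} --c--> {A, B, C, D, E, F}  [seen]
{A, B, C} --a--> {A, B, C, F}  [new]
{A, B, C} --b--> {A, B, C, D, E, F}  [seen]
{A, B, C} --c--> {A, B, C, D, E, F}  [seen]
{A, C, D, E} --a--> {A, B, C, D, F}  [new]
{A, C, D, E} --b--> {A, B, C, D, E, F}  [seen]
{A, C, D, E} --c--> {A, B, C, D, E, F}  [seen]
{C, E} --a--> {A, B, C, D, F}  [seen]
{C, E} --b--> {A, B, C, D, E, F}  [seen]
{C, E} --c--> {C, D, E}  [new]
{A, B, C, D, E, F} --a--> {A, B, C, D, E, F}  [seen]
{A, B, C, D, E, F} --b--> {A, B, C, D, E, F}  [seen]
{A, B, C, D, E, F} --c--> {A, B, C, D, E, F}  [seen]
{A, C, D, E, F} --a--> {A, B, C, D, E, F}  [seen]
{A, C, D, E, F} --b--> {A, B, C, D, E, F}  [seen]
{A, C, D, E, F} --c--> {A, B, C, D, E, F}  [seen]
{A, B, C, E, F} --a--> {A, B, C, D, E, F}  [seen]
{A, B, C, E, F} --b--> {A, B, C, D, E, F}  [seen]
{A, B, C, E, F} --c--> {A, B, C, D, E, F}  [seen]
{A, B, C, F} --a--> {A, B, C, D, E, F}  [seen]
{A, B, C, F} --b--> {A, B, C, D, E, F}  [seen]
{A, B, C, F} --c--> {A, B, C, D, E, F}  [seen]
{A, B, C, D, F} --a--> {A, B, C, D, E, F}  [seen]
{A, B, C, D, F} --b--> {A, B, C, D, E, F}  [seen]
{A, B, C, D, F} --c--> {A, B, C, D, E, F}  [seen]
{C, D, E} --a--> {A, B, C, D, F}  [seen]
{C, D, E} --b--> {A, B, C, D, E, F}  [seen]
{C, D, E} --c--> {A, C, D, E}  [seen]
Reachable DFA states: {A}, {C}, {A, C}, {A, B, D, F}, {A, B, C}, {A, C, D, E}, {C, E}, {A, B, C, D, E, F}, {A, C, D, E, F}, {A, B, C, E, F}, {A, B, C, F}, {A, B, C, D, F}, {C, D, E}.
{A, B, D, F} is among them.

yes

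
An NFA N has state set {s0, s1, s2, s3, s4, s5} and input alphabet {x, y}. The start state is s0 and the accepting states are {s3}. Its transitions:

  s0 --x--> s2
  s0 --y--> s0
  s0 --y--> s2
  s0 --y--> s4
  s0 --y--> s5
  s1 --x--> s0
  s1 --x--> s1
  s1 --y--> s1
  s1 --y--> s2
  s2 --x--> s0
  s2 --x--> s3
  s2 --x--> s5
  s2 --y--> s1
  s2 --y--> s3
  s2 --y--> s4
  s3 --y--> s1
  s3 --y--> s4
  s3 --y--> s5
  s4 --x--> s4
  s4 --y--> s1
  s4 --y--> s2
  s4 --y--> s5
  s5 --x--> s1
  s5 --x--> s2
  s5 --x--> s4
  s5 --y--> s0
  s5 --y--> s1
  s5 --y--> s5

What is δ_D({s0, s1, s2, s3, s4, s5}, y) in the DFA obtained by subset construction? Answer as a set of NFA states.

δ(s0,y) = {s0, s2, s4, s5}; δ(s1,y) = {s1, s2}; δ(s2,y) = {s1, s3, s4}; δ(s3,y) = {s1, s4, s5}; δ(s4,y) = {s1, s2, s5}; δ(s5,y) = {s0, s1, s5}.
Union: {s0, s1, s2, s3, s4, s5}.

{s0, s1, s2, s3, s4, s5}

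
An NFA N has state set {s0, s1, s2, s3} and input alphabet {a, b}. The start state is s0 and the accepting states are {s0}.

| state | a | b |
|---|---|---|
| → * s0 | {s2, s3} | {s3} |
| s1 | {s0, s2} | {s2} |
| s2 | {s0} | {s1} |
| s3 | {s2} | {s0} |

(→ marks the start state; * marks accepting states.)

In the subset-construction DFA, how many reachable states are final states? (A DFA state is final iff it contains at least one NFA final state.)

Start state of the DFA: {s0}.
{s0} --a--> {s2, s3}  [new]
{s0} --b--> {s3}  [new]
{s2, s3} --a--> {s0, s2}  [new]
{s2, s3} --b--> {s0, s1}  [new]
{s3} --a--> {s2}  [new]
{s3} --b--> {s0}  [seen]
{s0, s2} --a--> {s0, s2, s3}  [new]
{s0, s2} --b--> {s1, s3}  [new]
{s0, s1} --a--> {s0, s2, s3}  [seen]
{s0, s1} --b--> {s2, s3}  [seen]
{s2} --a--> {s0}  [seen]
{s2} --b--> {s1}  [new]
{s0, s2, s3} --a--> {s0, s2, s3}  [seen]
{s0, s2, s3} --b--> {s0, s1, s3}  [new]
{s1, s3} --a--> {s0, s2}  [seen]
{s1, s3} --b--> {s0, s2}  [seen]
{s1} --a--> {s0, s2}  [seen]
{s1} --b--> {s2}  [seen]
{s0, s1, s3} --a--> {s0, s2, s3}  [seen]
{s0, s1, s3} --b--> {s0, s2, s3}  [seen]
Reachable DFA states: {s0}, {s2, s3}, {s3}, {s0, s2}, {s0, s1}, {s2}, {s0, s2, s3}, {s1, s3}, {s1}, {s0, s1, s3}.
Accepting DFA states (contain an NFA accepting state): {s0}, {s0, s2}, {s0, s1}, {s0, s2, s3}, {s0, s1, s3}.

5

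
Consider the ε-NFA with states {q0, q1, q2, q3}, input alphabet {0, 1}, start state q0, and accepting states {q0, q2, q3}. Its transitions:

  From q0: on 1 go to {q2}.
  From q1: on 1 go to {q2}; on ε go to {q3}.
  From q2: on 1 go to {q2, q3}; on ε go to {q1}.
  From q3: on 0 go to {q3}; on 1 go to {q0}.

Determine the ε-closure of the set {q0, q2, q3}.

Begin with {q0, q2, q3}.
q2 →ε {q1}; add q1.
ε-closure = {q0, q1, q2, q3}.

{q0, q1, q2, q3}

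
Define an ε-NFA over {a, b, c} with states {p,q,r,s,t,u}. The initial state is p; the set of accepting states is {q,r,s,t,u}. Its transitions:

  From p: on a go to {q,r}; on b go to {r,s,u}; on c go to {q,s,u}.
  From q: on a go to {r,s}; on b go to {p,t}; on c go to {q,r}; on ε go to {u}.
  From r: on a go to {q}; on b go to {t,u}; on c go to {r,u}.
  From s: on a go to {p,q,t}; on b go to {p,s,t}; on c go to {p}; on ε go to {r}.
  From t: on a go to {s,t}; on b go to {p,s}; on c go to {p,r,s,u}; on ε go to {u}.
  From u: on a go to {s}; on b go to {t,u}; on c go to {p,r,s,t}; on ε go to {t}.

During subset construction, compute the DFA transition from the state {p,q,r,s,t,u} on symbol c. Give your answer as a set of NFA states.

δ(p,c) = {q,s,u}; δ(q,c) = {q,r}; δ(r,c) = {r,u}; δ(s,c) = {p}; δ(t,c) = {p,r,s,u}; δ(u,c) = {p,r,s,t}.
Union: {p,q,r,s,t,u}.

{p,q,r,s,t,u}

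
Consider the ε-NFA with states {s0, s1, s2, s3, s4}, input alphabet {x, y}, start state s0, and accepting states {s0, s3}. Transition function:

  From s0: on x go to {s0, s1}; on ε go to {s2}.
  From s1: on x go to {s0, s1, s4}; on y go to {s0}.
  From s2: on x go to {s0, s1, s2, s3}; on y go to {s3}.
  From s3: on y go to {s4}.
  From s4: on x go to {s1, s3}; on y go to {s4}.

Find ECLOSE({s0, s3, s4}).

{s0, s2, s3, s4}

Begin with {s0, s3, s4}.
s0 →ε {s2}; add s2.
ε-closure = {s0, s2, s3, s4}.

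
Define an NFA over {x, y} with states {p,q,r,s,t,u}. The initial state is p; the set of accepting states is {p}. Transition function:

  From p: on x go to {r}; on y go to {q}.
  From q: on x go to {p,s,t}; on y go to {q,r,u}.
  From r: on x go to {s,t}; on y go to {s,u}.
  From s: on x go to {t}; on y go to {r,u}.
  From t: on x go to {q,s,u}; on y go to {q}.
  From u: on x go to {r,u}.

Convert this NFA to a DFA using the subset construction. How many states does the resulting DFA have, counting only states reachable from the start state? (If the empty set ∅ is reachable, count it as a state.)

16

Start state of the DFA: {p}.
{p} --x--> {r}  [new]
{p} --y--> {q}  [new]
{r} --x--> {s,t}  [new]
{r} --y--> {s,u}  [new]
{q} --x--> {p,s,t}  [new]
{q} --y--> {q,r,u}  [new]
{s,t} --x--> {q,s,t,u}  [new]
{s,t} --y--> {q,r,u}  [seen]
{s,u} --x--> {r,t,u}  [new]
{s,u} --y--> {r,u}  [new]
{p,s,t} --x--> {q,r,s,t,u}  [new]
{p,s,t} --y--> {q,r,u}  [seen]
{q,r,u} --x--> {p,r,s,t,u}  [new]
{q,r,u} --y--> {q,r,s,u}  [new]
{q,s,t,u} --x--> {p,q,r,s,t,u}  [new]
{q,s,t,u} --y--> {q,r,u}  [seen]
{r,t,u} --x--> {q,r,s,t,u}  [seen]
{r,t,u} --y--> {q,s,u}  [new]
{r,u} --x--> {r,s,t,u}  [new]
{r,u} --y--> {s,u}  [seen]
{q,r,s,t,u} --x--> {p,q,r,s,t,u}  [seen]
{q,r,s,t,u} --y--> {q,r,s,u}  [seen]
{p,r,s,t,u} --x--> {q,r,s,t,u}  [seen]
{p,r,s,t,u} --y--> {q,r,s,u}  [seen]
{q,r,s,u} --x--> {p,r,s,t,u}  [seen]
{q,r,s,u} --y--> {q,r,s,u}  [seen]
{p,q,r,s,t,u} --x--> {p,q,r,s,t,u}  [seen]
{p,q,r,s,t,u} --y--> {q,r,s,u}  [seen]
{q,s,u} --x--> {p,r,s,t,u}  [seen]
{q,s,u} --y--> {q,r,u}  [seen]
{r,s,t,u} --x--> {q,r,s,t,u}  [seen]
{r,s,t,u} --y--> {q,r,s,u}  [seen]
Reachable DFA states: {p}, {r}, {q}, {s,t}, {s,u}, {p,s,t}, {q,r,u}, {q,s,t,u}, {r,t,u}, {r,u}, {q,r,s,t,u}, {p,r,s,t,u}, {q,r,s,u}, {p,q,r,s,t,u}, {q,s,u}, {r,s,t,u}.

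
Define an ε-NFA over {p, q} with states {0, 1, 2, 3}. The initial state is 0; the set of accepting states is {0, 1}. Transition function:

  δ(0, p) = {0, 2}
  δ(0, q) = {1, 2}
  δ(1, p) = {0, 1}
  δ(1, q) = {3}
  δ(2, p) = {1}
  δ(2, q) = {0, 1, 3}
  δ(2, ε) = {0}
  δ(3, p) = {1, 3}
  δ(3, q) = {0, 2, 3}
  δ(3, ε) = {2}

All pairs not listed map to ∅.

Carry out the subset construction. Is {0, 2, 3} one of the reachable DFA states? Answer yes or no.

Start state of the DFA: {0} (ε-closure of the NFA start).
{0} --p--> {0, 2}  [new]
{0} --q--> {0, 1, 2}  [new]
{0, 2} --p--> {0, 1, 2}  [seen]
{0, 2} --q--> {0, 1, 2, 3}  [new]
{0, 1, 2} --p--> {0, 1, 2}  [seen]
{0, 1, 2} --q--> {0, 1, 2, 3}  [seen]
{0, 1, 2, 3} --p--> {0, 1, 2, 3}  [seen]
{0, 1, 2, 3} --q--> {0, 1, 2, 3}  [seen]
Reachable DFA states: {0}, {0, 2}, {0, 1, 2}, {0, 1, 2, 3}.
{0, 2, 3} is not among them.

no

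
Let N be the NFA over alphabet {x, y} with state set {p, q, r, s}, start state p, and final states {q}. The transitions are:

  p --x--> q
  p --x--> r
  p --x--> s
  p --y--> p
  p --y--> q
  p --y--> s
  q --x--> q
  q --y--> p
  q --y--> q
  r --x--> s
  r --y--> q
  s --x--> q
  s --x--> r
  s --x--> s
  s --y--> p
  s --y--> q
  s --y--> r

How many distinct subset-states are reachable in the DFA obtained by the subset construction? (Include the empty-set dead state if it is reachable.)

Start state of the DFA: {p}.
{p} --x--> {q, r, s}  [new]
{p} --y--> {p, q, s}  [new]
{q, r, s} --x--> {q, r, s}  [seen]
{q, r, s} --y--> {p, q, r}  [new]
{p, q, s} --x--> {q, r, s}  [seen]
{p, q, s} --y--> {p, q, r, s}  [new]
{p, q, r} --x--> {q, r, s}  [seen]
{p, q, r} --y--> {p, q, s}  [seen]
{p, q, r, s} --x--> {q, r, s}  [seen]
{p, q, r, s} --y--> {p, q, r, s}  [seen]
Reachable DFA states: {p}, {q, r, s}, {p, q, s}, {p, q, r}, {p, q, r, s}.

5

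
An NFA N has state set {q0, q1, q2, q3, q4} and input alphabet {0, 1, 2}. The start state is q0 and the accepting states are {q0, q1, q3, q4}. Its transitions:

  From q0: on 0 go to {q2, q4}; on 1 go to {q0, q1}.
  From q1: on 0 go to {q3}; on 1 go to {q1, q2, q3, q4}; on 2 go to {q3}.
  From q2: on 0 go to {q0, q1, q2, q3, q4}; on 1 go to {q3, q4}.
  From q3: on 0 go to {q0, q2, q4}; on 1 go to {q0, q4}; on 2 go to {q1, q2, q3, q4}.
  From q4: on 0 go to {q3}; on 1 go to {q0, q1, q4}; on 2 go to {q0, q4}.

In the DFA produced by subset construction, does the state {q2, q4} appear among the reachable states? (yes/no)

yes

Start state of the DFA: {q0}.
{q0} --0--> {q2, q4}  [new]
{q0} --1--> {q0, q1}  [new]
{q0} --2--> ∅  [new]
{q2, q4} --0--> {q0, q1, q2, q3, q4}  [new]
{q2, q4} --1--> {q0, q1, q3, q4}  [new]
{q2, q4} --2--> {q0, q4}  [new]
{q0, q1} --0--> {q2, q3, q4}  [new]
{q0, q1} --1--> {q0, q1, q2, q3, q4}  [seen]
{q0, q1} --2--> {q3}  [new]
∅ --0--> ∅  [seen]
∅ --1--> ∅  [seen]
∅ --2--> ∅  [seen]
{q0, q1, q2, q3, q4} --0--> {q0, q1, q2, q3, q4}  [seen]
{q0, q1, q2, q3, q4} --1--> {q0, q1, q2, q3, q4}  [seen]
{q0, q1, q2, q3, q4} --2--> {q0, q1, q2, q3, q4}  [seen]
{q0, q1, q3, q4} --0--> {q0, q2, q3, q4}  [new]
{q0, q1, q3, q4} --1--> {q0, q1, q2, q3, q4}  [seen]
{q0, q1, q3, q4} --2--> {q0, q1, q2, q3, q4}  [seen]
{q0, q4} --0--> {q2, q3, q4}  [seen]
{q0, q4} --1--> {q0, q1, q4}  [new]
{q0, q4} --2--> {q0, q4}  [seen]
{q2, q3, q4} --0--> {q0, q1, q2, q3, q4}  [seen]
{q2, q3, q4} --1--> {q0, q1, q3, q4}  [seen]
{q2, q3, q4} --2--> {q0, q1, q2, q3, q4}  [seen]
{q3} --0--> {q0, q2, q4}  [new]
{q3} --1--> {q0, q4}  [seen]
{q3} --2--> {q1, q2, q3, q4}  [new]
{q0, q2, q3, q4} --0--> {q0, q1, q2, q3, q4}  [seen]
{q0, q2, q3, q4} --1--> {q0, q1, q3, q4}  [seen]
{q0, q2, q3, q4} --2--> {q0, q1, q2, q3, q4}  [seen]
{q0, q1, q4} --0--> {q2, q3, q4}  [seen]
{q0, q1, q4} --1--> {q0, q1, q2, q3, q4}  [seen]
{q0, q1, q4} --2--> {q0, q3, q4}  [new]
{q0, q2, q4} --0--> {q0, q1, q2, q3, q4}  [seen]
{q0, q2, q4} --1--> {q0, q1, q3, q4}  [seen]
{q0, q2, q4} --2--> {q0, q4}  [seen]
{q1, q2, q3, q4} --0--> {q0, q1, q2, q3, q4}  [seen]
{q1, q2, q3, q4} --1--> {q0, q1, q2, q3, q4}  [seen]
{q1, q2, q3, q4} --2--> {q0, q1, q2, q3, q4}  [seen]
{q0, q3, q4} --0--> {q0, q2, q3, q4}  [seen]
{q0, q3, q4} --1--> {q0, q1, q4}  [seen]
{q0, q3, q4} --2--> {q0, q1, q2, q3, q4}  [seen]
Reachable DFA states: {q0}, {q2, q4}, {q0, q1}, ∅, {q0, q1, q2, q3, q4}, {q0, q1, q3, q4}, {q0, q4}, {q2, q3, q4}, {q3}, {q0, q2, q3, q4}, {q0, q1, q4}, {q0, q2, q4}, {q1, q2, q3, q4}, {q0, q3, q4}.
{q2, q4} is among them.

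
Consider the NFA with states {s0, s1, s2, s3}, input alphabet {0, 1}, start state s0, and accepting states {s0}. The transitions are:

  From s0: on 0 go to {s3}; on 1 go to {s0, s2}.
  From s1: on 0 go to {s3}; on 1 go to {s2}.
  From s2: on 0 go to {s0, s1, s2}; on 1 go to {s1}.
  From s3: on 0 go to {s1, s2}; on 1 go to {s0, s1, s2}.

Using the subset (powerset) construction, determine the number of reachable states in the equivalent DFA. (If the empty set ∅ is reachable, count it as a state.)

6

Start state of the DFA: {s0}.
{s0} --0--> {s3}  [new]
{s0} --1--> {s0, s2}  [new]
{s3} --0--> {s1, s2}  [new]
{s3} --1--> {s0, s1, s2}  [new]
{s0, s2} --0--> {s0, s1, s2, s3}  [new]
{s0, s2} --1--> {s0, s1, s2}  [seen]
{s1, s2} --0--> {s0, s1, s2, s3}  [seen]
{s1, s2} --1--> {s1, s2}  [seen]
{s0, s1, s2} --0--> {s0, s1, s2, s3}  [seen]
{s0, s1, s2} --1--> {s0, s1, s2}  [seen]
{s0, s1, s2, s3} --0--> {s0, s1, s2, s3}  [seen]
{s0, s1, s2, s3} --1--> {s0, s1, s2}  [seen]
Reachable DFA states: {s0}, {s3}, {s0, s2}, {s1, s2}, {s0, s1, s2}, {s0, s1, s2, s3}.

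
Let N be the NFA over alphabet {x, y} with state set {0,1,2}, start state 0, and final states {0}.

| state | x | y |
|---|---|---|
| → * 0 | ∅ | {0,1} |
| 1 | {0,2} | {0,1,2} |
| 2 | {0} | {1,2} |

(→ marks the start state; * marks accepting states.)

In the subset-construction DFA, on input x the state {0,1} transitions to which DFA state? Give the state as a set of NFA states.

{0,2}

δ(0,x) = ∅; δ(1,x) = {0,2}.
Union: {0,2}.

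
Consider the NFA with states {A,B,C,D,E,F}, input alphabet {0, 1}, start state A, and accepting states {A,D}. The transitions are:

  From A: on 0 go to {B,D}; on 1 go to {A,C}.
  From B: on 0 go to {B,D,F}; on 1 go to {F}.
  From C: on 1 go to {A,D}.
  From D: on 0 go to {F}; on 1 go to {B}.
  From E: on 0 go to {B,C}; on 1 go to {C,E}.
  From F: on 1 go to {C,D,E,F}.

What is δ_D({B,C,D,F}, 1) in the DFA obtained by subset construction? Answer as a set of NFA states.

δ(B,1) = {F}; δ(C,1) = {A,D}; δ(D,1) = {B}; δ(F,1) = {C,D,E,F}.
Union: {A,B,C,D,E,F}.

{A,B,C,D,E,F}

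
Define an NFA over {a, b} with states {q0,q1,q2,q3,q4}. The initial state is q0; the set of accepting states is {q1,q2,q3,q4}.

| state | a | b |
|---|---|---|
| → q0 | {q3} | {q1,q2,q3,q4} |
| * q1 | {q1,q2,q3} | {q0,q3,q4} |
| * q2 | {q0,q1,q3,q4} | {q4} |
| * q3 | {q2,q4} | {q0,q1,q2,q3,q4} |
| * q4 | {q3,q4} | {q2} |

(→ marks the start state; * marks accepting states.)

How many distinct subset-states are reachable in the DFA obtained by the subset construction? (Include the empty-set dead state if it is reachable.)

Start state of the DFA: {q0}.
{q0} --a--> {q3}  [new]
{q0} --b--> {q1,q2,q3,q4}  [new]
{q3} --a--> {q2,q4}  [new]
{q3} --b--> {q0,q1,q2,q3,q4}  [new]
{q1,q2,q3,q4} --a--> {q0,q1,q2,q3,q4}  [seen]
{q1,q2,q3,q4} --b--> {q0,q1,q2,q3,q4}  [seen]
{q2,q4} --a--> {q0,q1,q3,q4}  [new]
{q2,q4} --b--> {q2,q4}  [seen]
{q0,q1,q2,q3,q4} --a--> {q0,q1,q2,q3,q4}  [seen]
{q0,q1,q2,q3,q4} --b--> {q0,q1,q2,q3,q4}  [seen]
{q0,q1,q3,q4} --a--> {q1,q2,q3,q4}  [seen]
{q0,q1,q3,q4} --b--> {q0,q1,q2,q3,q4}  [seen]
Reachable DFA states: {q0}, {q3}, {q1,q2,q3,q4}, {q2,q4}, {q0,q1,q2,q3,q4}, {q0,q1,q3,q4}.

6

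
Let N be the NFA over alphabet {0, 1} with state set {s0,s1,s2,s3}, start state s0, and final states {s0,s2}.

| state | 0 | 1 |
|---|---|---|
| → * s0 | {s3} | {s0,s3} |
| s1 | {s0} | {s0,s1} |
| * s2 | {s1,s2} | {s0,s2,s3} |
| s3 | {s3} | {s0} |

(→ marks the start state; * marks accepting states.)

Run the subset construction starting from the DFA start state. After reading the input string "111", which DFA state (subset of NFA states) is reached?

Start: {s0}.
δ(s0,1) = {s0,s3}.
Union: {s0,s3}.
After 1: {s0,s3}.
δ(s0,1) = {s0,s3}; δ(s3,1) = {s0}.
Union: {s0,s3}.
After 1: {s0,s3}.
δ(s0,1) = {s0,s3}; δ(s3,1) = {s0}.
Union: {s0,s3}.
After 1: {s0,s3}.

{s0,s3}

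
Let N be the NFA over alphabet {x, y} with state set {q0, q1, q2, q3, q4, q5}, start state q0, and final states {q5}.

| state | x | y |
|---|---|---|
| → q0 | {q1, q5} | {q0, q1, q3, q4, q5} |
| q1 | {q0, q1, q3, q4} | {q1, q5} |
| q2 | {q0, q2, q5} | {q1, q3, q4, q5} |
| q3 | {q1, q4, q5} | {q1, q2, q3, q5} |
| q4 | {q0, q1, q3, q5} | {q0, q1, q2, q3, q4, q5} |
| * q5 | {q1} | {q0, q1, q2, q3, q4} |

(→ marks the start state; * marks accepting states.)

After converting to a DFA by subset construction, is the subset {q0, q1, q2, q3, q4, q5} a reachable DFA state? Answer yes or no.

Start state of the DFA: {q0}.
{q0} --x--> {q1, q5}  [new]
{q0} --y--> {q0, q1, q3, q4, q5}  [new]
{q1, q5} --x--> {q0, q1, q3, q4}  [new]
{q1, q5} --y--> {q0, q1, q2, q3, q4, q5}  [new]
{q0, q1, q3, q4, q5} --x--> {q0, q1, q3, q4, q5}  [seen]
{q0, q1, q3, q4, q5} --y--> {q0, q1, q2, q3, q4, q5}  [seen]
{q0, q1, q3, q4} --x--> {q0, q1, q3, q4, q5}  [seen]
{q0, q1, q3, q4} --y--> {q0, q1, q2, q3, q4, q5}  [seen]
{q0, q1, q2, q3, q4, q5} --x--> {q0, q1, q2, q3, q4, q5}  [seen]
{q0, q1, q2, q3, q4, q5} --y--> {q0, q1, q2, q3, q4, q5}  [seen]
Reachable DFA states: {q0}, {q1, q5}, {q0, q1, q3, q4, q5}, {q0, q1, q3, q4}, {q0, q1, q2, q3, q4, q5}.
{q0, q1, q2, q3, q4, q5} is among them.

yes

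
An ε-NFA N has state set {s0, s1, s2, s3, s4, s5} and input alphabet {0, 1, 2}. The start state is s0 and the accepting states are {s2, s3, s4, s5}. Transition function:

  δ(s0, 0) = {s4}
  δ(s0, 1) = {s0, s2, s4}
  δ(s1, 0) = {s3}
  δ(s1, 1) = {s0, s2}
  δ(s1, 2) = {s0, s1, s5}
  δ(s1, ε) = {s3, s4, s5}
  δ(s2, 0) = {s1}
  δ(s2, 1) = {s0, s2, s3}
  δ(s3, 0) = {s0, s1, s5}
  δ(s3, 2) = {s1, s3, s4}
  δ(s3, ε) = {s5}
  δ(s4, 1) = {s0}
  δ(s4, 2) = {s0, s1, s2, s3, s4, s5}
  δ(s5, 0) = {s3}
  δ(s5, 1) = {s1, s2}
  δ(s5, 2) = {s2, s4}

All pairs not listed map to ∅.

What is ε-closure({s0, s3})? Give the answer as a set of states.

{s0, s3, s5}

Begin with {s0, s3}.
s3 →ε {s5}; add s5.
ε-closure = {s0, s3, s5}.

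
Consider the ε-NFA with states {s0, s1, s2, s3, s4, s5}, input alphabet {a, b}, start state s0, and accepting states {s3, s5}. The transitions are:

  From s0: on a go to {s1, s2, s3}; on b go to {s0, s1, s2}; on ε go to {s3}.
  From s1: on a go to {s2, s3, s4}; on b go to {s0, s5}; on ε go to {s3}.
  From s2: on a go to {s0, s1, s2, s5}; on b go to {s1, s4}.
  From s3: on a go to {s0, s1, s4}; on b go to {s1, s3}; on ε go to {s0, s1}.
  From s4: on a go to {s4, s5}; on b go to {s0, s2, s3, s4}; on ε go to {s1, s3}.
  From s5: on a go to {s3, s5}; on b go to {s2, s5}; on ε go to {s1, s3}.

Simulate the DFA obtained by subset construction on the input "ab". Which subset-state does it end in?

Start: {s0, s1, s3}.
δ(s0,a) = {s1, s2, s3}; δ(s1,a) = {s2, s3, s4}; δ(s3,a) = {s0, s1, s4}.
Union: {s0, s1, s2, s3, s4}.
After a: {s0, s1, s2, s3, s4}.
δ(s0,b) = {s0, s1, s2}; δ(s1,b) = {s0, s5}; δ(s2,b) = {s1, s4}; δ(s3,b) = {s1, s3}; δ(s4,b) = {s0, s2, s3, s4}.
Union: {s0, s1, s2, s3, s4, s5}.
After b: {s0, s1, s2, s3, s4, s5}.

{s0, s1, s2, s3, s4, s5}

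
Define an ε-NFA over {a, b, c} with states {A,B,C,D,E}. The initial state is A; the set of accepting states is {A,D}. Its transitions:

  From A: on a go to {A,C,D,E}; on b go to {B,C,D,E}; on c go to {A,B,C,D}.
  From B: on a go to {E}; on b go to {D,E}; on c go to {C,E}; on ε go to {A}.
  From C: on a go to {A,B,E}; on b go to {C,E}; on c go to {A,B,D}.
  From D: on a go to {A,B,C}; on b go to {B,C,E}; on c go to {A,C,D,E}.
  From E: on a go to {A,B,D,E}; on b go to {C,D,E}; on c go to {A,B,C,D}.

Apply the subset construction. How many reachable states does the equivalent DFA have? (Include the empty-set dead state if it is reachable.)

Start state of the DFA: {A} (ε-closure of the NFA start).
{A} --a--> {A,C,D,E}  [new]
{A} --b--> {A,B,C,D,E}  [new]
{A} --c--> {A,B,C,D}  [new]
{A,C,D,E} --a--> {A,B,C,D,E}  [seen]
{A,C,D,E} --b--> {A,B,C,D,E}  [seen]
{A,C,D,E} --c--> {A,B,C,D,E}  [seen]
{A,B,C,D,E} --a--> {A,B,C,D,E}  [seen]
{A,B,C,D,E} --b--> {A,B,C,D,E}  [seen]
{A,B,C,D,E} --c--> {A,B,C,D,E}  [seen]
{A,B,C,D} --a--> {A,B,C,D,E}  [seen]
{A,B,C,D} --b--> {A,B,C,D,E}  [seen]
{A,B,C,D} --c--> {A,B,C,D,E}  [seen]
Reachable DFA states: {A}, {A,C,D,E}, {A,B,C,D,E}, {A,B,C,D}.

4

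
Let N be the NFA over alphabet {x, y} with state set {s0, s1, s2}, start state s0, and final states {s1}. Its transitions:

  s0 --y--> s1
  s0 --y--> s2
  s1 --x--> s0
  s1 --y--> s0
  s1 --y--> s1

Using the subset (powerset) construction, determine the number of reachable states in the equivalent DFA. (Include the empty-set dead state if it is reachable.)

Start state of the DFA: {s0}.
{s0} --x--> ∅  [new]
{s0} --y--> {s1, s2}  [new]
∅ --x--> ∅  [seen]
∅ --y--> ∅  [seen]
{s1, s2} --x--> {s0}  [seen]
{s1, s2} --y--> {s0, s1}  [new]
{s0, s1} --x--> {s0}  [seen]
{s0, s1} --y--> {s0, s1, s2}  [new]
{s0, s1, s2} --x--> {s0}  [seen]
{s0, s1, s2} --y--> {s0, s1, s2}  [seen]
Reachable DFA states: {s0}, ∅, {s1, s2}, {s0, s1}, {s0, s1, s2}.

5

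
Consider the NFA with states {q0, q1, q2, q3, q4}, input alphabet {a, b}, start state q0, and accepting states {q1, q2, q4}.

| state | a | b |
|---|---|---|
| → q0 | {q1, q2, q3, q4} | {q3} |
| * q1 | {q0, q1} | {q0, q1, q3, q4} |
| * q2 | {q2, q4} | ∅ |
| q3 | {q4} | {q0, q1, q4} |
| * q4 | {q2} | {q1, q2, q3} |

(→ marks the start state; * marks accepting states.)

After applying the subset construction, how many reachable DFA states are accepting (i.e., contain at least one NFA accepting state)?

9

Start state of the DFA: {q0}.
{q0} --a--> {q1, q2, q3, q4}  [new]
{q0} --b--> {q3}  [new]
{q1, q2, q3, q4} --a--> {q0, q1, q2, q4}  [new]
{q1, q2, q3, q4} --b--> {q0, q1, q2, q3, q4}  [new]
{q3} --a--> {q4}  [new]
{q3} --b--> {q0, q1, q4}  [new]
{q0, q1, q2, q4} --a--> {q0, q1, q2, q3, q4}  [seen]
{q0, q1, q2, q4} --b--> {q0, q1, q2, q3, q4}  [seen]
{q0, q1, q2, q3, q4} --a--> {q0, q1, q2, q3, q4}  [seen]
{q0, q1, q2, q3, q4} --b--> {q0, q1, q2, q3, q4}  [seen]
{q4} --a--> {q2}  [new]
{q4} --b--> {q1, q2, q3}  [new]
{q0, q1, q4} --a--> {q0, q1, q2, q3, q4}  [seen]
{q0, q1, q4} --b--> {q0, q1, q2, q3, q4}  [seen]
{q2} --a--> {q2, q4}  [new]
{q2} --b--> ∅  [new]
{q1, q2, q3} --a--> {q0, q1, q2, q4}  [seen]
{q1, q2, q3} --b--> {q0, q1, q3, q4}  [new]
{q2, q4} --a--> {q2, q4}  [seen]
{q2, q4} --b--> {q1, q2, q3}  [seen]
∅ --a--> ∅  [seen]
∅ --b--> ∅  [seen]
{q0, q1, q3, q4} --a--> {q0, q1, q2, q3, q4}  [seen]
{q0, q1, q3, q4} --b--> {q0, q1, q2, q3, q4}  [seen]
Reachable DFA states: {q0}, {q1, q2, q3, q4}, {q3}, {q0, q1, q2, q4}, {q0, q1, q2, q3, q4}, {q4}, {q0, q1, q4}, {q2}, {q1, q2, q3}, {q2, q4}, ∅, {q0, q1, q3, q4}.
Accepting DFA states (contain an NFA accepting state): {q1, q2, q3, q4}, {q0, q1, q2, q4}, {q0, q1, q2, q3, q4}, {q4}, {q0, q1, q4}, {q2}, {q1, q2, q3}, {q2, q4}, {q0, q1, q3, q4}.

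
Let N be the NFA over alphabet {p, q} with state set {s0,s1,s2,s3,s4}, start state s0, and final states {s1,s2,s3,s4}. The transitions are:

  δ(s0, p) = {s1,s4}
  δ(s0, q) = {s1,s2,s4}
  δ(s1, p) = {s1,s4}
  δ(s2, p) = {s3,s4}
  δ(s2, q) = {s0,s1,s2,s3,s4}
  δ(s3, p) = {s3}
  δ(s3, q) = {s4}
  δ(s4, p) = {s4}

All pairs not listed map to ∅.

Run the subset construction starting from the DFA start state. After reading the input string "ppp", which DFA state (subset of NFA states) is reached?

{s1,s4}

Start: {s0}.
δ(s0,p) = {s1,s4}.
Union: {s1,s4}.
After p: {s1,s4}.
δ(s1,p) = {s1,s4}; δ(s4,p) = {s4}.
Union: {s1,s4}.
After p: {s1,s4}.
δ(s1,p) = {s1,s4}; δ(s4,p) = {s4}.
Union: {s1,s4}.
After p: {s1,s4}.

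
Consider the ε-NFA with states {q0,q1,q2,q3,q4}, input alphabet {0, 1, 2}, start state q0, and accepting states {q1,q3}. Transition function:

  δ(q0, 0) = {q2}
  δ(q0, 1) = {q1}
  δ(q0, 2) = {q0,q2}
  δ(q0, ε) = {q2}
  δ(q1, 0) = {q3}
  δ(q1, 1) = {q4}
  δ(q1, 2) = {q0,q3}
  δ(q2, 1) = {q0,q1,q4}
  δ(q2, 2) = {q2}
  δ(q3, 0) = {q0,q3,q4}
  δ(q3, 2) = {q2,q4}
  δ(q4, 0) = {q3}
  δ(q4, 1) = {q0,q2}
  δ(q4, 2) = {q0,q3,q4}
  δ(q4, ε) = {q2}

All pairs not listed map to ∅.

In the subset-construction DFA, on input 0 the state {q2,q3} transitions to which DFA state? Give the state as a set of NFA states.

{q0,q2,q3,q4}

δ(q2,0) = ∅; δ(q3,0) = {q0,q3,q4}.
Union: {q0,q3,q4}.
ε-closure gives {q0,q2,q3,q4}.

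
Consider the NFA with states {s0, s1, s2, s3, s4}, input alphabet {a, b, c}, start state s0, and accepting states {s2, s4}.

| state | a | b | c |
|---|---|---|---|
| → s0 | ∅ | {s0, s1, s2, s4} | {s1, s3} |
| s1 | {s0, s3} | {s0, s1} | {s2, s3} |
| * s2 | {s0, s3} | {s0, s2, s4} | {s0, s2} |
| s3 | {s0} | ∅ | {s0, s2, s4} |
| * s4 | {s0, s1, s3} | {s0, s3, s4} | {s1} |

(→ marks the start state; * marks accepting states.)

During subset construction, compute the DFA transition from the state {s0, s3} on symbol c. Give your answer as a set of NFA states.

δ(s0,c) = {s1, s3}; δ(s3,c) = {s0, s2, s4}.
Union: {s0, s1, s2, s3, s4}.

{s0, s1, s2, s3, s4}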